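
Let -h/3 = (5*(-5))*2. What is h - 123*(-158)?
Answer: 19584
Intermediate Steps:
h = 150 (h = -3*5*(-5)*2 = -(-75)*2 = -3*(-50) = 150)
h - 123*(-158) = 150 - 123*(-158) = 150 + 19434 = 19584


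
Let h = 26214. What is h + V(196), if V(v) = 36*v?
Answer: 33270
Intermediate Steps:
h + V(196) = 26214 + 36*196 = 26214 + 7056 = 33270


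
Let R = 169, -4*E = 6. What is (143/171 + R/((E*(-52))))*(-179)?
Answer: -183833/342 ≈ -537.52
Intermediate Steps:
E = -3/2 (E = -¼*6 = -3/2 ≈ -1.5000)
(143/171 + R/((E*(-52))))*(-179) = (143/171 + 169/((-3/2*(-52))))*(-179) = (143*(1/171) + 169/78)*(-179) = (143/171 + 169*(1/78))*(-179) = (143/171 + 13/6)*(-179) = (1027/342)*(-179) = -183833/342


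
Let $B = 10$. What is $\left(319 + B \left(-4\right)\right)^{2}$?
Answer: $77841$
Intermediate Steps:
$\left(319 + B \left(-4\right)\right)^{2} = \left(319 + 10 \left(-4\right)\right)^{2} = \left(319 - 40\right)^{2} = 279^{2} = 77841$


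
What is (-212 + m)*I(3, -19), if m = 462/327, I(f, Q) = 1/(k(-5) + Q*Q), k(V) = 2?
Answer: -22954/39567 ≈ -0.58013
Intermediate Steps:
I(f, Q) = 1/(2 + Q²) (I(f, Q) = 1/(2 + Q*Q) = 1/(2 + Q²))
m = 154/109 (m = 462*(1/327) = 154/109 ≈ 1.4128)
(-212 + m)*I(3, -19) = (-212 + 154/109)/(2 + (-19)²) = -22954/(109*(2 + 361)) = -22954/109/363 = -22954/109*1/363 = -22954/39567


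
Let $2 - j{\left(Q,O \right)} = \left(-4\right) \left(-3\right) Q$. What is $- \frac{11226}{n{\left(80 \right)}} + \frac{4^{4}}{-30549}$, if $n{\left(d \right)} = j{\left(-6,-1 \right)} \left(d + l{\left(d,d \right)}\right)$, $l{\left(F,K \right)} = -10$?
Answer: $- \frac{172134577}{79121910} \approx -2.1756$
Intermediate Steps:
$j{\left(Q,O \right)} = 2 - 12 Q$ ($j{\left(Q,O \right)} = 2 - \left(-4\right) \left(-3\right) Q = 2 - 12 Q$)
$n{\left(d \right)} = -740 + 74 d$ ($n{\left(d \right)} = \left(2 - -72\right) \left(d - 10\right) = \left(2 + 72\right) \left(-10 + d\right) = 74 \left(-10 + d\right) = -740 + 74 d$)
$- \frac{11226}{n{\left(80 \right)}} + \frac{4^{4}}{-30549} = - \frac{11226}{-740 + 74 \cdot 80} + \frac{4^{4}}{-30549} = - \frac{11226}{-740 + 5920} + 256 \left(- \frac{1}{30549}\right) = - \frac{11226}{5180} - \frac{256}{30549} = \left(-11226\right) \frac{1}{5180} - \frac{256}{30549} = - \frac{5613}{2590} - \frac{256}{30549} = - \frac{172134577}{79121910}$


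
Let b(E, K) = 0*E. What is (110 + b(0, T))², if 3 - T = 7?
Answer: 12100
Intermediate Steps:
T = -4 (T = 3 - 1*7 = 3 - 7 = -4)
b(E, K) = 0
(110 + b(0, T))² = (110 + 0)² = 110² = 12100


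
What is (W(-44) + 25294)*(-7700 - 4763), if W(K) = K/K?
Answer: -315251585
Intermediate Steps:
W(K) = 1
(W(-44) + 25294)*(-7700 - 4763) = (1 + 25294)*(-7700 - 4763) = 25295*(-12463) = -315251585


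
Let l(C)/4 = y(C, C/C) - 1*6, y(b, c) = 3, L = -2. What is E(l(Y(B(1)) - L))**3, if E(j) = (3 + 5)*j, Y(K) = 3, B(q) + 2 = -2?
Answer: -884736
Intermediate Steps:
B(q) = -4 (B(q) = -2 - 2 = -4)
l(C) = -12 (l(C) = 4*(3 - 1*6) = 4*(3 - 6) = 4*(-3) = -12)
E(j) = 8*j
E(l(Y(B(1)) - L))**3 = (8*(-12))**3 = (-96)**3 = -884736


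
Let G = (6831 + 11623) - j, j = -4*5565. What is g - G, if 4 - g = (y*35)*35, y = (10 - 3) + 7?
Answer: -57860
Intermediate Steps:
j = -22260
y = 14 (y = 7 + 7 = 14)
G = 40714 (G = (6831 + 11623) - 1*(-22260) = 18454 + 22260 = 40714)
g = -17146 (g = 4 - 14*35*35 = 4 - 490*35 = 4 - 1*17150 = 4 - 17150 = -17146)
g - G = -17146 - 1*40714 = -17146 - 40714 = -57860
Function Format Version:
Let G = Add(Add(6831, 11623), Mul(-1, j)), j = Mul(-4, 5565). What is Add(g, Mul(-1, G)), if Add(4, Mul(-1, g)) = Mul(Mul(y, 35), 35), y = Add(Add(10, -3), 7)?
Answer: -57860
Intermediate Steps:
j = -22260
y = 14 (y = Add(7, 7) = 14)
G = 40714 (G = Add(Add(6831, 11623), Mul(-1, -22260)) = Add(18454, 22260) = 40714)
g = -17146 (g = Add(4, Mul(-1, Mul(Mul(14, 35), 35))) = Add(4, Mul(-1, Mul(490, 35))) = Add(4, Mul(-1, 17150)) = Add(4, -17150) = -17146)
Add(g, Mul(-1, G)) = Add(-17146, Mul(-1, 40714)) = Add(-17146, -40714) = -57860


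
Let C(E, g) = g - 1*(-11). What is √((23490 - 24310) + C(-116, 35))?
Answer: 3*I*√86 ≈ 27.821*I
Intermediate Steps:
C(E, g) = 11 + g (C(E, g) = g + 11 = 11 + g)
√((23490 - 24310) + C(-116, 35)) = √((23490 - 24310) + (11 + 35)) = √(-820 + 46) = √(-774) = 3*I*√86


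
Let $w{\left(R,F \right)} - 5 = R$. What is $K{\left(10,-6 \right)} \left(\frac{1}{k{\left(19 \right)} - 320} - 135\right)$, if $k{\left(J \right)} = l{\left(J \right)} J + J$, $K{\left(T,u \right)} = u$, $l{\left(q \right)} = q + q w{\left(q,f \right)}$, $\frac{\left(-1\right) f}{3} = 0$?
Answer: $\frac{1177739}{1454} \approx 810.0$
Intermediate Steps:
$f = 0$ ($f = \left(-3\right) 0 = 0$)
$w{\left(R,F \right)} = 5 + R$
$l{\left(q \right)} = q + q \left(5 + q\right)$
$k{\left(J \right)} = J + J^{2} \left(6 + J\right)$ ($k{\left(J \right)} = J \left(6 + J\right) J + J = J^{2} \left(6 + J\right) + J = J + J^{2} \left(6 + J\right)$)
$K{\left(10,-6 \right)} \left(\frac{1}{k{\left(19 \right)} - 320} - 135\right) = - 6 \left(\frac{1}{19 \left(1 + 19 \left(6 + 19\right)\right) - 320} - 135\right) = - 6 \left(\frac{1}{19 \left(1 + 19 \cdot 25\right) - 320} - 135\right) = - 6 \left(\frac{1}{19 \left(1 + 475\right) - 320} - 135\right) = - 6 \left(\frac{1}{19 \cdot 476 - 320} - 135\right) = - 6 \left(\frac{1}{9044 - 320} - 135\right) = - 6 \left(\frac{1}{8724} - 135\right) = \left(-6\right) \left(- \frac{1177739}{8724}\right) = \frac{1177739}{1454}$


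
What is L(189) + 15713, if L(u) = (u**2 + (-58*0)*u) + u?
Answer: 51623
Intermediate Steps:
L(u) = u + u**2 (L(u) = (u**2 + 0*u) + u = (u**2 + 0) + u = u**2 + u = u + u**2)
L(189) + 15713 = 189*(1 + 189) + 15713 = 189*190 + 15713 = 35910 + 15713 = 51623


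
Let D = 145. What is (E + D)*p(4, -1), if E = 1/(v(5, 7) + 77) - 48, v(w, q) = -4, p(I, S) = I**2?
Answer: 113312/73 ≈ 1552.2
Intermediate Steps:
E = -3503/73 (E = 1/(-4 + 77) - 48 = 1/73 - 48 = -3503/73 ≈ -47.986)
(E + D)*p(4, -1) = (-3503/73 + 145)*4**2 = (7082/73)*16 = 113312/73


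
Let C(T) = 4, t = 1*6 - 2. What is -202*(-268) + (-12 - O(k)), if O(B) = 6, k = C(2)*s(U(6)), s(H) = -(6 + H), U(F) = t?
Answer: 54118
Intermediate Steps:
t = 4 (t = 6 - 2 = 4)
U(F) = 4
s(H) = -6 - H
k = -40 (k = 4*(-6 - 1*4) = 4*(-6 - 4) = 4*(-10) = -40)
-202*(-268) + (-12 - O(k)) = -202*(-268) + (-12 - 1*6) = 54136 + (-12 - 6) = 54136 - 18 = 54118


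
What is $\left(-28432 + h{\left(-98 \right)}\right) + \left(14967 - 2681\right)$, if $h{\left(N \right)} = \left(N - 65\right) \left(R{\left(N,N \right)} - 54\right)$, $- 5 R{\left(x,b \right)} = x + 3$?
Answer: $-10441$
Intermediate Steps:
$R{\left(x,b \right)} = - \frac{3}{5} - \frac{x}{5}$ ($R{\left(x,b \right)} = - \frac{x + 3}{5} = - \frac{3 + x}{5} = - \frac{3}{5} - \frac{x}{5}$)
$h{\left(N \right)} = \left(-65 + N\right) \left(- \frac{273}{5} - \frac{N}{5}\right)$ ($h{\left(N \right)} = \left(N - 65\right) \left(\left(- \frac{3}{5} - \frac{N}{5}\right) - 54\right) = \left(-65 + N\right) \left(- \frac{273}{5} - \frac{N}{5}\right)$)
$\left(-28432 + h{\left(-98 \right)}\right) + \left(14967 - 2681\right) = \left(-28432 - \left(- \frac{38129}{5} + \frac{9604}{5}\right)\right) + \left(14967 - 2681\right) = \left(-28432 + \left(3549 + \frac{20384}{5} - \frac{9604}{5}\right)\right) + \left(14967 - 2681\right) = \left(-28432 + \left(3549 + \frac{20384}{5} - \frac{9604}{5}\right)\right) + 12286 = \left(-28432 + 5705\right) + 12286 = -22727 + 12286 = -10441$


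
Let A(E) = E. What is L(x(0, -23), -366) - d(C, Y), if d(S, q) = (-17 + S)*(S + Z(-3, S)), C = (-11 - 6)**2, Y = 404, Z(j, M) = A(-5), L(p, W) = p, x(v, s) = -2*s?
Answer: -77202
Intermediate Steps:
Z(j, M) = -5
C = 289 (C = (-17)**2 = 289)
d(S, q) = (-17 + S)*(-5 + S) (d(S, q) = (-17 + S)*(S - 5) = (-17 + S)*(-5 + S))
L(x(0, -23), -366) - d(C, Y) = -2*(-23) - (85 + 289**2 - 22*289) = 46 - (85 + 83521 - 6358) = 46 - 1*77248 = 46 - 77248 = -77202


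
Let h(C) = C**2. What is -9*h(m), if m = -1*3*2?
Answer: -324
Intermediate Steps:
m = -6 (m = -3*2 = -6)
-9*h(m) = -9*(-6)**2 = -9*36 = -324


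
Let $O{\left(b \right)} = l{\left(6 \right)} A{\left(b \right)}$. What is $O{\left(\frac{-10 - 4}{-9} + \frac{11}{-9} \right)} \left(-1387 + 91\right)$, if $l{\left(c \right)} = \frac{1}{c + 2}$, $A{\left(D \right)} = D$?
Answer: $-54$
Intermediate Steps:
$l{\left(c \right)} = \frac{1}{2 + c}$
$O{\left(b \right)} = \frac{b}{8}$ ($O{\left(b \right)} = \frac{b}{2 + 6} = \frac{b}{8}$)
$O{\left(\frac{-10 - 4}{-9} + \frac{11}{-9} \right)} \left(-1387 + 91\right) = \frac{\frac{-10 - 4}{-9} + \frac{11}{-9}}{8} \left(-1387 + 91\right) = \frac{\left(-10 - 4\right) \left(- \frac{1}{9}\right) + 11 \left(- \frac{1}{9}\right)}{8} \left(-1296\right) = \frac{\left(-14\right) \left(- \frac{1}{9}\right) - \frac{11}{9}}{8} \left(-1296\right) = \frac{\frac{14}{9} - \frac{11}{9}}{8} \left(-1296\right) = \frac{1}{8} \cdot \frac{1}{3} \left(-1296\right) = \frac{1}{24} \left(-1296\right) = -54$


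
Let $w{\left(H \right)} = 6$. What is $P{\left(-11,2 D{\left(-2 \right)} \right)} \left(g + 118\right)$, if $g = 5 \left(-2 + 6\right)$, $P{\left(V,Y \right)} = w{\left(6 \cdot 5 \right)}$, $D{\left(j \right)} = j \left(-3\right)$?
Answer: $828$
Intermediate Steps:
$D{\left(j \right)} = - 3 j$
$P{\left(V,Y \right)} = 6$
$g = 20$ ($g = 5 \cdot 4 = 20$)
$P{\left(-11,2 D{\left(-2 \right)} \right)} \left(g + 118\right) = 6 \left(20 + 118\right) = 6 \cdot 138 = 828$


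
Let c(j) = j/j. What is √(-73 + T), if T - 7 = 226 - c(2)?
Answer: √159 ≈ 12.610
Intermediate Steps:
c(j) = 1
T = 232 (T = 7 + (226 - 1*1) = 7 + (226 - 1) = 7 + 225 = 232)
√(-73 + T) = √(-73 + 232) = √159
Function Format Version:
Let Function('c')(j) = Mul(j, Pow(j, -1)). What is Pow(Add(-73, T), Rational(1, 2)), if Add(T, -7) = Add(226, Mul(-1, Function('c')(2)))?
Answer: Pow(159, Rational(1, 2)) ≈ 12.610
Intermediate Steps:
Function('c')(j) = 1
T = 232 (T = Add(7, Add(226, Mul(-1, 1))) = Add(7, Add(226, -1)) = Add(7, 225) = 232)
Pow(Add(-73, T), Rational(1, 2)) = Pow(Add(-73, 232), Rational(1, 2)) = Pow(159, Rational(1, 2))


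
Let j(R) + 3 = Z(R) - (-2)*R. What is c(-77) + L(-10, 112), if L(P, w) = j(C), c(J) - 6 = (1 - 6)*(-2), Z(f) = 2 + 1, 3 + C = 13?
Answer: 36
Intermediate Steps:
C = 10 (C = -3 + 13 = 10)
Z(f) = 3
c(J) = 16 (c(J) = 6 + (1 - 6)*(-2) = 6 - 5*(-2) = 6 + 10 = 16)
j(R) = 2*R (j(R) = -3 + (3 - (-2)*R) = -3 + (3 + 2*R) = 2*R)
L(P, w) = 20 (L(P, w) = 2*10 = 20)
c(-77) + L(-10, 112) = 16 + 20 = 36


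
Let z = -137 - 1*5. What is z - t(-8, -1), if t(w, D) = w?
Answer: -134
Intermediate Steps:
z = -142 (z = -137 - 5 = -142)
z - t(-8, -1) = -142 - 1*(-8) = -142 + 8 = -134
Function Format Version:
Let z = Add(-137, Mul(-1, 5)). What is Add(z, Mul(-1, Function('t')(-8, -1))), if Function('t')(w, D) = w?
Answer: -134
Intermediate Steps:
z = -142 (z = Add(-137, -5) = -142)
Add(z, Mul(-1, Function('t')(-8, -1))) = Add(-142, Mul(-1, -8)) = Add(-142, 8) = -134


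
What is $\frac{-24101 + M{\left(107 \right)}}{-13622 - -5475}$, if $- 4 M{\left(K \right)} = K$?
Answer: $\frac{96511}{32588} \approx 2.9616$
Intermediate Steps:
$M{\left(K \right)} = - \frac{K}{4}$
$\frac{-24101 + M{\left(107 \right)}}{-13622 - -5475} = \frac{-24101 - \frac{107}{4}}{-13622 - -5475} = \frac{-24101 - \frac{107}{4}}{-13622 + 5475} = - \frac{96511}{4 \left(-8147\right)} = \left(- \frac{96511}{4}\right) \left(- \frac{1}{8147}\right) = \frac{96511}{32588}$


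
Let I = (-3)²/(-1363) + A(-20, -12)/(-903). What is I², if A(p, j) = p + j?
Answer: 1259469121/1514841562521 ≈ 0.00083142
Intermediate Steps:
A(p, j) = j + p
I = 35489/1230789 (I = (-3)²/(-1363) + (-12 - 20)/(-903) = 9*(-1/1363) - 32*(-1/903) = -9/1363 + 32/903 = 35489/1230789 ≈ 0.028834)
I² = (35489/1230789)² = 1259469121/1514841562521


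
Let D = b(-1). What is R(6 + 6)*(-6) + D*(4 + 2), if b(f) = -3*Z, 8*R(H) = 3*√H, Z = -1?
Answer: 18 - 9*√3/2 ≈ 10.206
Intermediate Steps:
R(H) = 3*√H/8 (R(H) = (3*√H)/8 = 3*√H/8)
b(f) = 3 (b(f) = -3*(-1) = 3)
D = 3
R(6 + 6)*(-6) + D*(4 + 2) = (3*√(6 + 6)/8)*(-6) + 3*(4 + 2) = (3*√12/8)*(-6) + 3*6 = (3*(2*√3)/8)*(-6) + 18 = (3*√3/4)*(-6) + 18 = -9*√3/2 + 18 = 18 - 9*√3/2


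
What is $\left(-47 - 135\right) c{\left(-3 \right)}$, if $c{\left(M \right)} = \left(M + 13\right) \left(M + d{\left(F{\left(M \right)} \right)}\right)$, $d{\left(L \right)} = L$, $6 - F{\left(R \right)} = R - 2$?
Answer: $-14560$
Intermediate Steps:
$F{\left(R \right)} = 8 - R$ ($F{\left(R \right)} = 6 - \left(R - 2\right) = 6 - \left(-2 + R\right) = 8 - R$)
$c{\left(M \right)} = 104 + 8 M$ ($c{\left(M \right)} = \left(M + 13\right) \left(M - \left(-8 + M\right)\right) = \left(13 + M\right) 8 = 104 + 8 M$)
$\left(-47 - 135\right) c{\left(-3 \right)} = \left(-47 - 135\right) \left(104 + 8 \left(-3\right)\right) = - 182 \left(104 - 24\right) = \left(-182\right) 80 = -14560$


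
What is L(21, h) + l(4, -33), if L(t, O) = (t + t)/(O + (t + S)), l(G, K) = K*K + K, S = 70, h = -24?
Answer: 70794/67 ≈ 1056.6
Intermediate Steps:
l(G, K) = K + K² (l(G, K) = K² + K = K + K²)
L(t, O) = 2*t/(70 + O + t) (L(t, O) = (t + t)/(O + (t + 70)) = (2*t)/(O + (70 + t)) = (2*t)/(70 + O + t) = 2*t/(70 + O + t))
L(21, h) + l(4, -33) = 2*21/(70 - 24 + 21) - 33*(1 - 33) = 2*21/67 - 33*(-32) = 2*21*(1/67) + 1056 = 42/67 + 1056 = 70794/67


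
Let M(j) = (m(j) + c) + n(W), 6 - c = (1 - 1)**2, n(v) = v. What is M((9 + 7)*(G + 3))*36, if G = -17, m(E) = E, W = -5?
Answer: -8028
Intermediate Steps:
c = 6 (c = 6 - (1 - 1)**2 = 6 - 1*0**2 = 6 - 1*0 = 6 + 0 = 6)
M(j) = 1 + j (M(j) = (j + 6) - 5 = (6 + j) - 5 = 1 + j)
M((9 + 7)*(G + 3))*36 = (1 + (9 + 7)*(-17 + 3))*36 = (1 + 16*(-14))*36 = (1 - 224)*36 = -223*36 = -8028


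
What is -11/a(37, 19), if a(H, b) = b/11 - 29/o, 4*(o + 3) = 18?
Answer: 363/581 ≈ 0.62478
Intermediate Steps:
o = 3/2 (o = -3 + (¼)*18 = -3 + 9/2 = 3/2 ≈ 1.5000)
a(H, b) = -58/3 + b/11 (a(H, b) = b/11 - 29/3/2 = b*(1/11) - 29*⅔ = b/11 - 58/3 = -58/3 + b/11)
-11/a(37, 19) = -11/(-58/3 + (1/11)*19) = -11/(-58/3 + 19/11) = -11/(-581/33) = -11*(-33/581) = 363/581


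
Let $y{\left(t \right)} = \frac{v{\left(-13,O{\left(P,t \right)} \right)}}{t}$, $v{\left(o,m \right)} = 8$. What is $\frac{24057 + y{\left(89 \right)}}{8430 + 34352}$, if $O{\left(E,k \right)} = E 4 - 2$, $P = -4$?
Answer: $\frac{2141081}{3807598} \approx 0.56232$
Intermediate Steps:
$O{\left(E,k \right)} = -2 + 4 E$ ($O{\left(E,k \right)} = 4 E - 2 = -2 + 4 E$)
$y{\left(t \right)} = \frac{8}{t}$
$\frac{24057 + y{\left(89 \right)}}{8430 + 34352} = \frac{24057 + \frac{8}{89}}{8430 + 34352} = \frac{24057 + 8 \cdot \frac{1}{89}}{42782} = \left(24057 + \frac{8}{89}\right) \frac{1}{42782} = \frac{2141081}{89} \cdot \frac{1}{42782} = \frac{2141081}{3807598}$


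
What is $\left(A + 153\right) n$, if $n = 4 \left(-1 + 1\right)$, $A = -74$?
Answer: $0$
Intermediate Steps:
$n = 0$ ($n = 4 \cdot 0 = 0$)
$\left(A + 153\right) n = \left(-74 + 153\right) 0 = 79 \cdot 0 = 0$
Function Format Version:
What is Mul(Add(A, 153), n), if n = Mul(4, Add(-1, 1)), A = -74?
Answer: 0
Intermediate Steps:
n = 0 (n = Mul(4, 0) = 0)
Mul(Add(A, 153), n) = Mul(Add(-74, 153), 0) = Mul(79, 0) = 0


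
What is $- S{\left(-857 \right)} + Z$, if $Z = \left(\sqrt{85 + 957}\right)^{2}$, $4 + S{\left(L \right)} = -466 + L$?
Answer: $2369$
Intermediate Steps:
$S{\left(L \right)} = -470 + L$ ($S{\left(L \right)} = -4 + \left(-466 + L\right) = -470 + L$)
$Z = 1042$ ($Z = \left(\sqrt{1042}\right)^{2} = 1042$)
$- S{\left(-857 \right)} + Z = - (-470 - 857) + 1042 = \left(-1\right) \left(-1327\right) + 1042 = 1327 + 1042 = 2369$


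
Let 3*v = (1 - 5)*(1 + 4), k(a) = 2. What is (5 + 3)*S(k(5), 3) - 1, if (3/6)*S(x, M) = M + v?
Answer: -179/3 ≈ -59.667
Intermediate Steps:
v = -20/3 (v = ((1 - 5)*(1 + 4))/3 = (-4*5)/3 = (⅓)*(-20) = -20/3 ≈ -6.6667)
S(x, M) = -40/3 + 2*M (S(x, M) = 2*(M - 20/3) = 2*(-20/3 + M) = -40/3 + 2*M)
(5 + 3)*S(k(5), 3) - 1 = (5 + 3)*(-40/3 + 2*3) - 1 = 8*(-40/3 + 6) - 1 = 8*(-22/3) - 1 = -176/3 - 1 = -179/3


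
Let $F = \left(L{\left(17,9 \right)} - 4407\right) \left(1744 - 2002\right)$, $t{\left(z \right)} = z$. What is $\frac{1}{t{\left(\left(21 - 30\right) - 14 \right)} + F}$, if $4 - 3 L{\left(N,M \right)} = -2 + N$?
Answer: $\frac{1}{1137929} \approx 8.7879 \cdot 10^{-7}$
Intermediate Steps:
$L{\left(N,M \right)} = 2 - \frac{N}{3}$ ($L{\left(N,M \right)} = \frac{4}{3} - \frac{-2 + N}{3} = \frac{4}{3} - \left(- \frac{2}{3} + \frac{N}{3}\right) = 2 - \frac{N}{3}$)
$F = 1137952$ ($F = \left(\left(2 - \frac{17}{3}\right) - 4407\right) \left(1744 - 2002\right) = \left(\left(2 - \frac{17}{3}\right) - 4407\right) \left(-258\right) = \left(- \frac{11}{3} - 4407\right) \left(-258\right) = \left(- \frac{13232}{3}\right) \left(-258\right) = 1137952$)
$\frac{1}{t{\left(\left(21 - 30\right) - 14 \right)} + F} = \frac{1}{\left(\left(21 - 30\right) - 14\right) + 1137952} = \frac{1}{\left(-9 - 14\right) + 1137952} = \frac{1}{-23 + 1137952} = \frac{1}{1137929}$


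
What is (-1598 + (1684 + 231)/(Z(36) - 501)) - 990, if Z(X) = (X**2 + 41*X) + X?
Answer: -5968601/2307 ≈ -2587.2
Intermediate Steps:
Z(X) = X**2 + 42*X
(-1598 + (1684 + 231)/(Z(36) - 501)) - 990 = (-1598 + (1684 + 231)/(36*(42 + 36) - 501)) - 990 = (-1598 + 1915/(36*78 - 501)) - 990 = (-1598 + 1915/(2808 - 501)) - 990 = (-1598 + 1915/2307) - 990 = -3684671/2307 - 990 = -5968601/2307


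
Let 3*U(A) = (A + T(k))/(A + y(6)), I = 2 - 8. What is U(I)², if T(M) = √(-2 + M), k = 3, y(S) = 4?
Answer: 25/36 ≈ 0.69444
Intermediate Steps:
I = -6
U(A) = (1 + A)/(3*(4 + A)) (U(A) = ((A + √(-2 + 3))/(A + 4))/3 = ((A + √1)/(4 + A))/3 = ((A + 1)/(4 + A))/3 = ((1 + A)/(4 + A))/3 = (1 + A)/(3*(4 + A)))
U(I)² = ((1 - 6)/(3*(4 - 6)))² = ((⅓)*(-5)/(-2))² = ((⅓)*(-½)*(-5))² = (⅚)² = 25/36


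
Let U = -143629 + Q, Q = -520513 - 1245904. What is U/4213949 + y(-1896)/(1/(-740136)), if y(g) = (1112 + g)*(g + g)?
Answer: -9272251336087473438/4213949 ≈ -2.2004e+12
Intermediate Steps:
Q = -1766417
y(g) = 2*g*(1112 + g) (y(g) = (1112 + g)*(2*g) = 2*g*(1112 + g))
U = -1910046 (U = -143629 - 1766417 = -1910046)
U/4213949 + y(-1896)/(1/(-740136)) = -1910046/4213949 + (2*(-1896)*(1112 - 1896))/(1/(-740136)) = -1910046*1/4213949 + (2*(-1896)*(-784))/(-1/740136) = -1910046/4213949 + 2972928*(-740136) = -1910046/4213949 - 2200371038208 = -9272251336087473438/4213949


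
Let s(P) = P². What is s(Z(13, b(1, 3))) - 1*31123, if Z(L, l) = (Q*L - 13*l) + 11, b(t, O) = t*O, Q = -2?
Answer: -28207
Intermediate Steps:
b(t, O) = O*t
Z(L, l) = 11 - 13*l - 2*L (Z(L, l) = (-2*L - 13*l) + 11 = (-13*l - 2*L) + 11 = 11 - 13*l - 2*L)
s(Z(13, b(1, 3))) - 1*31123 = (11 - 39 - 2*13)² - 1*31123 = (11 - 13*3 - 26)² - 31123 = (11 - 39 - 26)² - 31123 = (-54)² - 31123 = 2916 - 31123 = -28207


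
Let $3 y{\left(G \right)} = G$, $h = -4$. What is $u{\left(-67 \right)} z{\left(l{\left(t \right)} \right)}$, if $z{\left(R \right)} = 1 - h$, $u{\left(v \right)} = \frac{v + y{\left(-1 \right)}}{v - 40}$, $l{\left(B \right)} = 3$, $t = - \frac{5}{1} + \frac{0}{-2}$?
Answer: $\frac{1010}{321} \approx 3.1464$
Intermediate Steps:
$y{\left(G \right)} = \frac{G}{3}$
$t = -5$ ($t = \left(-5\right) 1 + 0 \left(- \frac{1}{2}\right) = -5 + 0 = -5$)
$u{\left(v \right)} = \frac{- \frac{1}{3} + v}{-40 + v}$ ($u{\left(v \right)} = \frac{v + \frac{1}{3} \left(-1\right)}{v - 40} = \frac{v - \frac{1}{3}}{-40 + v} = \frac{- \frac{1}{3} + v}{-40 + v}$)
$z{\left(R \right)} = 5$ ($z{\left(R \right)} = 1 - -4 = 1 + 4 = 5$)
$u{\left(-67 \right)} z{\left(l{\left(t \right)} \right)} = \frac{- \frac{1}{3} - 67}{-40 - 67} \cdot 5 = \frac{1}{-107} \left(- \frac{202}{3}\right) 5 = \left(- \frac{1}{107}\right) \left(- \frac{202}{3}\right) 5 = \frac{202}{321} \cdot 5 = \frac{1010}{321}$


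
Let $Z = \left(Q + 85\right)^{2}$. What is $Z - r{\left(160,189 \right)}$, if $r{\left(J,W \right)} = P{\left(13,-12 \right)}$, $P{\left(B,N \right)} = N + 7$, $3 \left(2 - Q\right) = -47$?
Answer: $\frac{94909}{9} \approx 10545.0$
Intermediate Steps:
$Q = \frac{53}{3}$ ($Q = 2 - - \frac{47}{3} = 2 + \frac{47}{3} = \frac{53}{3} \approx 17.667$)
$P{\left(B,N \right)} = 7 + N$
$r{\left(J,W \right)} = -5$ ($r{\left(J,W \right)} = 7 - 12 = -5$)
$Z = \frac{94864}{9}$ ($Z = \left(\frac{53}{3} + 85\right)^{2} = \left(\frac{308}{3}\right)^{2} = \frac{94864}{9} \approx 10540.0$)
$Z - r{\left(160,189 \right)} = \frac{94864}{9} - -5 = \frac{94864}{9} + 5 = \frac{94909}{9}$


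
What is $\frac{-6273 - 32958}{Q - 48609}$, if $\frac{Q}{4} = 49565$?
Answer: $- \frac{39231}{149651} \approx -0.26215$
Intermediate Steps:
$Q = 198260$ ($Q = 4 \cdot 49565 = 198260$)
$\frac{-6273 - 32958}{Q - 48609} = \frac{-6273 - 32958}{198260 - 48609} = - \frac{39231}{149651}$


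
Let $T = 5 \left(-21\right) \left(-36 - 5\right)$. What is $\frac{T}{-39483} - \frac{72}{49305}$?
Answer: $- \frac{582929}{5275635} \approx -0.11049$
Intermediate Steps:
$T = 4305$ ($T = \left(-105\right) \left(-41\right) = 4305$)
$\frac{T}{-39483} - \frac{72}{49305} = \frac{4305}{-39483} - \frac{72}{49305} = 4305 \left(- \frac{1}{39483}\right) - \frac{24}{16435} = - \frac{35}{321} - \frac{24}{16435} = - \frac{582929}{5275635}$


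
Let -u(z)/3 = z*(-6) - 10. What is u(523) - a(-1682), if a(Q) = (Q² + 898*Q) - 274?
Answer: -1308970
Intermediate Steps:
u(z) = 30 + 18*z (u(z) = -3*(z*(-6) - 10) = -3*(-6*z - 10) = -3*(-10 - 6*z) = 30 + 18*z)
a(Q) = -274 + Q² + 898*Q
u(523) - a(-1682) = (30 + 18*523) - (-274 + (-1682)² + 898*(-1682)) = (30 + 9414) - (-274 + 2829124 - 1510436) = 9444 - 1*1318414 = 9444 - 1318414 = -1308970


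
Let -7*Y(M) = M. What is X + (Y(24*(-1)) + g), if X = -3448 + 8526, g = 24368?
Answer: 206146/7 ≈ 29449.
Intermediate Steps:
Y(M) = -M/7
X = 5078
X + (Y(24*(-1)) + g) = 5078 + (-24*(-1)/7 + 24368) = 5078 + (-⅐*(-24) + 24368) = 5078 + (24/7 + 24368) = 5078 + 170600/7 = 206146/7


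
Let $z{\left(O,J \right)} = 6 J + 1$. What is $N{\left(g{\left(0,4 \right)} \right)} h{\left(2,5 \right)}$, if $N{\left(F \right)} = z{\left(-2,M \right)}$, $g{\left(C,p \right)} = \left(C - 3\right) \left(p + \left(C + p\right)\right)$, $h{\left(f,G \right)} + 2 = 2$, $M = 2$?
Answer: $0$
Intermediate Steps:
$h{\left(f,G \right)} = 0$ ($h{\left(f,G \right)} = -2 + 2 = 0$)
$g{\left(C,p \right)} = \left(-3 + C\right) \left(C + 2 p\right)$
$z{\left(O,J \right)} = 1 + 6 J$
$N{\left(F \right)} = 13$ ($N{\left(F \right)} = 1 + 6 \cdot 2 = 1 + 12 = 13$)
$N{\left(g{\left(0,4 \right)} \right)} h{\left(2,5 \right)} = 13 \cdot 0 = 0$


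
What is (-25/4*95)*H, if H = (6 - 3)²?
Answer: -21375/4 ≈ -5343.8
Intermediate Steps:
H = 9 (H = 3² = 9)
(-25/4*95)*H = (-25/4*95)*9 = (-5*5/4*95)*9 = -25/4*95*9 = -2375/4*9 = -21375/4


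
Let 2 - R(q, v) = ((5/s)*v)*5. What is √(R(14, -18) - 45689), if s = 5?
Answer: I*√45597 ≈ 213.53*I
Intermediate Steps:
R(q, v) = 2 - 5*v (R(q, v) = 2 - (5/5)*v*5 = 2 - (5*(⅕))*v*5 = 2 - 1*v*5 = 2 - v*5 = 2 - 5*v)
√(R(14, -18) - 45689) = √((2 - 5*(-18)) - 45689) = √((2 + 90) - 45689) = √(92 - 45689) = √(-45597) = I*√45597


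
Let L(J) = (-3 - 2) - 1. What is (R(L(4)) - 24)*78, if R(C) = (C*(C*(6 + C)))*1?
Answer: -1872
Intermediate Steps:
L(J) = -6 (L(J) = -5 - 1 = -6)
R(C) = C²*(6 + C) (R(C) = (C²*(6 + C))*1 = C²*(6 + C))
(R(L(4)) - 24)*78 = ((-6)²*(6 - 6) - 24)*78 = (36*0 - 24)*78 = (0 - 24)*78 = -24*78 = -1872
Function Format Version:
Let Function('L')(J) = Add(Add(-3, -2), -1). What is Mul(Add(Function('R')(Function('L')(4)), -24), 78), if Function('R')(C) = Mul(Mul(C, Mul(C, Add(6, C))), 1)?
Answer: -1872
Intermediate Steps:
Function('L')(J) = -6 (Function('L')(J) = Add(-5, -1) = -6)
Function('R')(C) = Mul(Pow(C, 2), Add(6, C)) (Function('R')(C) = Mul(Mul(Pow(C, 2), Add(6, C)), 1) = Mul(Pow(C, 2), Add(6, C)))
Mul(Add(Function('R')(Function('L')(4)), -24), 78) = Mul(Add(Mul(Pow(-6, 2), Add(6, -6)), -24), 78) = Mul(Add(Mul(36, 0), -24), 78) = Mul(Add(0, -24), 78) = Mul(-24, 78) = -1872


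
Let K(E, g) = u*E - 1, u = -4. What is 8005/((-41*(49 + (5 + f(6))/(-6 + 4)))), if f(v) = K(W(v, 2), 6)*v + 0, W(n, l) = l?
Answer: -16010/6027 ≈ -2.6564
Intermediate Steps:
K(E, g) = -1 - 4*E (K(E, g) = -4*E - 1 = -1 - 4*E)
f(v) = -9*v (f(v) = (-1 - 4*2)*v + 0 = (-1 - 8)*v + 0 = -9*v + 0 = -9*v)
8005/((-41*(49 + (5 + f(6))/(-6 + 4)))) = 8005/((-41*(49 + (5 - 9*6)/(-6 + 4)))) = 8005/((-41*(49 + (5 - 54)/(-2)))) = 8005/((-41*(49 - 49*(-½)))) = 8005/((-41*(49 + 49/2))) = 8005/((-41*147/2)) = 8005/(-6027/2) = 8005*(-2/6027) = -16010/6027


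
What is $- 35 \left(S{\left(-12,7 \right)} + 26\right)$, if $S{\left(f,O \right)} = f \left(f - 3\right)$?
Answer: $-7210$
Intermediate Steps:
$S{\left(f,O \right)} = f \left(-3 + f\right)$
$- 35 \left(S{\left(-12,7 \right)} + 26\right) = - 35 \left(- 12 \left(-3 - 12\right) + 26\right) = - 35 \left(\left(-12\right) \left(-15\right) + 26\right) = - 35 \left(180 + 26\right) = \left(-35\right) 206 = -7210$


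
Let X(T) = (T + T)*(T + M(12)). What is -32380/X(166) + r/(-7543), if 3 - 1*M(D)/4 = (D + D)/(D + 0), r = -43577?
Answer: 110762177/21286346 ≈ 5.2034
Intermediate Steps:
M(D) = 4 (M(D) = 12 - 4*(D + D)/(D + 0) = 12 - 4*2*D/D = 12 - 4*2 = 12 - 8 = 4)
X(T) = 2*T*(4 + T) (X(T) = (T + T)*(T + 4) = (2*T)*(4 + T) = 2*T*(4 + T))
-32380/X(166) + r/(-7543) = -32380*1/(332*(4 + 166)) - 43577/(-7543) = -32380/(2*166*170) - 43577*(-1/7543) = -32380/56440 + 43577/7543 = -32380*1/56440 + 43577/7543 = -1619/2822 + 43577/7543 = 110762177/21286346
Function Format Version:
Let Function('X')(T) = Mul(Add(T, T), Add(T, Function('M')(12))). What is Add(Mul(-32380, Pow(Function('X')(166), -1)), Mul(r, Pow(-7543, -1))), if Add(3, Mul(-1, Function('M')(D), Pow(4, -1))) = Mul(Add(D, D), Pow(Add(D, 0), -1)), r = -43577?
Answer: Rational(110762177, 21286346) ≈ 5.2034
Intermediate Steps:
Function('M')(D) = 4 (Function('M')(D) = Add(12, Mul(-4, Mul(Add(D, D), Pow(Add(D, 0), -1)))) = Add(12, Mul(-4, Mul(Mul(2, D), Pow(D, -1)))) = Add(12, Mul(-4, 2)) = Add(12, -8) = 4)
Function('X')(T) = Mul(2, T, Add(4, T)) (Function('X')(T) = Mul(Add(T, T), Add(T, 4)) = Mul(Mul(2, T), Add(4, T)) = Mul(2, T, Add(4, T)))
Add(Mul(-32380, Pow(Function('X')(166), -1)), Mul(r, Pow(-7543, -1))) = Add(Mul(-32380, Pow(Mul(2, 166, Add(4, 166)), -1)), Mul(-43577, Pow(-7543, -1))) = Add(Mul(-32380, Pow(Mul(2, 166, 170), -1)), Mul(-43577, Rational(-1, 7543))) = Add(Mul(-32380, Pow(56440, -1)), Rational(43577, 7543)) = Add(Mul(-32380, Rational(1, 56440)), Rational(43577, 7543)) = Add(Rational(-1619, 2822), Rational(43577, 7543)) = Rational(110762177, 21286346)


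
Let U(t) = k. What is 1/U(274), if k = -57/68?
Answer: -68/57 ≈ -1.1930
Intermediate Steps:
k = -57/68 (k = -57*1/68 = -57/68 ≈ -0.83823)
U(t) = -57/68
1/U(274) = 1/(-57/68) = -68/57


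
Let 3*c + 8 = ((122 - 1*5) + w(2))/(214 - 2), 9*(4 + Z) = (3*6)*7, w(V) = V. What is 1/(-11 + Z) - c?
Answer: 941/636 ≈ 1.4796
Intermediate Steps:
Z = 10 (Z = -4 + ((3*6)*7)/9 = -4 + (18*7)/9 = -4 + (1/9)*126 = -4 + 14 = 10)
c = -1577/636 (c = -8/3 + (((122 - 1*5) + 2)/(214 - 2))/3 = -8/3 + (((122 - 5) + 2)/212)/3 = -8/3 + ((117 + 2)*(1/212))/3 = -8/3 + (119*(1/212))/3 = -8/3 + (1/3)*(119/212) = -8/3 + 119/636 = -1577/636 ≈ -2.4796)
1/(-11 + Z) - c = 1/(-11 + 10) - 1*(-1577/636) = 1/(-1) + 1577/636 = -1 + 1577/636 = 941/636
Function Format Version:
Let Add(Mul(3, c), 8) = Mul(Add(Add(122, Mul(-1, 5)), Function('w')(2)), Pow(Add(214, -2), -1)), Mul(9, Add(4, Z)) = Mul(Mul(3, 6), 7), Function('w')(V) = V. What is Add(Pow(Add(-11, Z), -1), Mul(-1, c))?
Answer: Rational(941, 636) ≈ 1.4796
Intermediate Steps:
Z = 10 (Z = Add(-4, Mul(Rational(1, 9), Mul(Mul(3, 6), 7))) = Add(-4, Mul(Rational(1, 9), Mul(18, 7))) = Add(-4, Mul(Rational(1, 9), 126)) = Add(-4, 14) = 10)
c = Rational(-1577, 636) (c = Add(Rational(-8, 3), Mul(Rational(1, 3), Mul(Add(Add(122, Mul(-1, 5)), 2), Pow(Add(214, -2), -1)))) = Add(Rational(-8, 3), Mul(Rational(1, 3), Mul(Add(Add(122, -5), 2), Pow(212, -1)))) = Add(Rational(-8, 3), Mul(Rational(1, 3), Mul(Add(117, 2), Rational(1, 212)))) = Add(Rational(-8, 3), Mul(Rational(1, 3), Mul(119, Rational(1, 212)))) = Add(Rational(-8, 3), Mul(Rational(1, 3), Rational(119, 212))) = Add(Rational(-8, 3), Rational(119, 636)) = Rational(-1577, 636) ≈ -2.4796)
Add(Pow(Add(-11, Z), -1), Mul(-1, c)) = Add(Pow(Add(-11, 10), -1), Mul(-1, Rational(-1577, 636))) = Add(Pow(-1, -1), Rational(1577, 636)) = Add(-1, Rational(1577, 636)) = Rational(941, 636)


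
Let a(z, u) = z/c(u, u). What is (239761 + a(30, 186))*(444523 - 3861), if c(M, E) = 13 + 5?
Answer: 316962888656/3 ≈ 1.0565e+11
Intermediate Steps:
c(M, E) = 18
a(z, u) = z/18
(239761 + a(30, 186))*(444523 - 3861) = (239761 + (1/18)*30)*(444523 - 3861) = (239761 + 5/3)*440662 = (719288/3)*440662 = 316962888656/3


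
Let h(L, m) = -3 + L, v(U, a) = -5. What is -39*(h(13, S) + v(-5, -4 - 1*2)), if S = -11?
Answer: -195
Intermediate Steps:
-39*(h(13, S) + v(-5, -4 - 1*2)) = -39*((-3 + 13) - 5) = -39*(10 - 5) = -39*5 = -195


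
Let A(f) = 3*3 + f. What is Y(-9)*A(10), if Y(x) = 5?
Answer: 95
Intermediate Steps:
A(f) = 9 + f
Y(-9)*A(10) = 5*(9 + 10) = 5*19 = 95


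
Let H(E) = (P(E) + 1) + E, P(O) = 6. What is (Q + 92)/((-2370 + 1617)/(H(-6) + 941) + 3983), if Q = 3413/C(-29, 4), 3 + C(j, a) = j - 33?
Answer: 806038/81276715 ≈ 0.0099172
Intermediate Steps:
C(j, a) = -36 + j (C(j, a) = -3 + (j - 33) = -3 + (-33 + j) = -36 + j)
H(E) = 7 + E (H(E) = (6 + 1) + E = 7 + E)
Q = -3413/65 (Q = 3413/(-36 - 29) = 3413/(-65) = 3413*(-1/65) = -3413/65 ≈ -52.508)
(Q + 92)/((-2370 + 1617)/(H(-6) + 941) + 3983) = (-3413/65 + 92)/((-2370 + 1617)/((7 - 6) + 941) + 3983) = 2567/(65*(-753/(1 + 941) + 3983)) = 2567/(65*(-753/942 + 3983)) = 2567/(65*(-753*1/942 + 3983)) = 2567/(65*(-251/314 + 3983)) = 2567/(65*(1250411/314)) = (2567/65)*(314/1250411) = 806038/81276715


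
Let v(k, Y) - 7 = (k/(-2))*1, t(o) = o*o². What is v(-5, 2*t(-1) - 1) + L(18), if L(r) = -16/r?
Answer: 155/18 ≈ 8.6111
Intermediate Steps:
t(o) = o³
v(k, Y) = 7 - k/2 (v(k, Y) = 7 + (k/(-2))*1 = 7 + (k*(-½))*1 = 7 - k/2*1 = 7 - k/2)
v(-5, 2*t(-1) - 1) + L(18) = (7 - ½*(-5)) - 16/18 = (7 + 5/2) - 16*1/18 = 19/2 - 8/9 = 155/18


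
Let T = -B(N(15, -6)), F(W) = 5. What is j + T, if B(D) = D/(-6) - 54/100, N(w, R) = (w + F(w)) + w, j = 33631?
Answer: 2522803/75 ≈ 33637.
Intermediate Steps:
N(w, R) = 5 + 2*w (N(w, R) = (w + 5) + w = (5 + w) + w = 5 + 2*w)
B(D) = -27/50 - D/6 (B(D) = D*(-⅙) - 54*1/100 = -D/6 - 27/50 = -27/50 - D/6)
T = 478/75 (T = -(-27/50 - (5 + 2*15)/6) = -(-27/50 - (5 + 30)/6) = -(-27/50 - ⅙*35) = -(-27/50 - 35/6) = -1*(-478/75) = 478/75 ≈ 6.3733)
j + T = 33631 + 478/75 = 2522803/75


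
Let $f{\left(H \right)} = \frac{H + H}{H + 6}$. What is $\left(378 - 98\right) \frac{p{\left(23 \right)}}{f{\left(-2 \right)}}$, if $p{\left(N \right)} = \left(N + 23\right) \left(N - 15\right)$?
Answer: $-103040$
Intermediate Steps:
$p{\left(N \right)} = \left(-15 + N\right) \left(23 + N\right)$ ($p{\left(N \right)} = \left(23 + N\right) \left(-15 + N\right) = \left(-15 + N\right) \left(23 + N\right)$)
$f{\left(H \right)} = \frac{2 H}{6 + H}$
$\left(378 - 98\right) \frac{p{\left(23 \right)}}{f{\left(-2 \right)}} = \left(378 - 98\right) \frac{-345 + 23^{2} + 8 \cdot 23}{2 \left(-2\right) \frac{1}{6 - 2}} = 280 \frac{-345 + 529 + 184}{2 \left(-2\right) \frac{1}{4}} = 280 \frac{368}{2 \left(-2\right) \frac{1}{4}} = 280 \frac{368}{-1} = 280 \cdot 368 \left(-1\right) = 280 \left(-368\right) = -103040$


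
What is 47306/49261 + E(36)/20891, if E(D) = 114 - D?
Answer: 76316308/79162427 ≈ 0.96405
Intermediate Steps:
47306/49261 + E(36)/20891 = 47306/49261 + (114 - 1*36)/20891 = 47306*(1/49261) + (114 - 36)*(1/20891) = 47306/49261 + 78*(1/20891) = 47306/49261 + 6/1607 = 76316308/79162427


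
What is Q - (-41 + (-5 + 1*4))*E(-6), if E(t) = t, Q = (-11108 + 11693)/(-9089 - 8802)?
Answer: -4509117/17891 ≈ -252.03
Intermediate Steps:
Q = -585/17891 (Q = 585/(-17891) = 585*(-1/17891) = -585/17891 ≈ -0.032698)
Q - (-41 + (-5 + 1*4))*E(-6) = -585/17891 - (-41 + (-5 + 1*4))*(-6) = -585/17891 - (-41 + (-5 + 4))*(-6) = -585/17891 - (-41 - 1)*(-6) = -585/17891 - (-42)*(-6) = -585/17891 - 1*252 = -585/17891 - 252 = -4509117/17891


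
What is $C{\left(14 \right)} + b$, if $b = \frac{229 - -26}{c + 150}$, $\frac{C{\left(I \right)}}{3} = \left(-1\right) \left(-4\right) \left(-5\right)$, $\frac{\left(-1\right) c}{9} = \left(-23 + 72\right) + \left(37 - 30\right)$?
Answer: $- \frac{7165}{118} \approx -60.72$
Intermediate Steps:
$c = -504$ ($c = - 9 \left(\left(-23 + 72\right) + \left(37 - 30\right)\right) = - 9 \left(49 + 7\right) = \left(-9\right) 56 = -504$)
$C{\left(I \right)} = -60$ ($C{\left(I \right)} = 3 \left(-1\right) \left(-4\right) \left(-5\right) = 3 \cdot 4 \left(-5\right) = 3 \left(-20\right) = -60$)
$b = - \frac{85}{118}$ ($b = \frac{229 - -26}{-504 + 150} = \frac{229 + 26}{-354} = 255 \left(- \frac{1}{354}\right) = - \frac{85}{118} \approx -0.72034$)
$C{\left(14 \right)} + b = -60 - \frac{85}{118} = - \frac{7165}{118}$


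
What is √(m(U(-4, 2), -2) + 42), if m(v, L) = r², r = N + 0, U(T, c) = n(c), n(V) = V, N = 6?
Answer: √78 ≈ 8.8318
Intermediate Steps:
U(T, c) = c
r = 6 (r = 6 + 0 = 6)
m(v, L) = 36 (m(v, L) = 6² = 36)
√(m(U(-4, 2), -2) + 42) = √(36 + 42) = √78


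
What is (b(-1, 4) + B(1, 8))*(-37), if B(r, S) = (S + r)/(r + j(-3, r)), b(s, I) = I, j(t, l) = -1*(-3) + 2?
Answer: -407/2 ≈ -203.50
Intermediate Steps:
j(t, l) = 5 (j(t, l) = 3 + 2 = 5)
B(r, S) = (S + r)/(5 + r) (B(r, S) = (S + r)/(r + 5) = (S + r)/(5 + r))
(b(-1, 4) + B(1, 8))*(-37) = (4 + (8 + 1)/(5 + 1))*(-37) = (4 + 9/6)*(-37) = (4 + (⅙)*9)*(-37) = (4 + 3/2)*(-37) = (11/2)*(-37) = -407/2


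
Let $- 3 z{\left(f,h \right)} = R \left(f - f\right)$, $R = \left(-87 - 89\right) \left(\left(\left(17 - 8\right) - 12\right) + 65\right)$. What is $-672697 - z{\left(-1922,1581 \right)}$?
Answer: $-672697$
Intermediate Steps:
$R = -10912$ ($R = - 176 \left(\left(9 - 12\right) + 65\right) = - 176 \left(-3 + 65\right) = \left(-176\right) 62 = -10912$)
$z{\left(f,h \right)} = 0$ ($z{\left(f,h \right)} = - \frac{\left(-10912\right) \left(f - f\right)}{3} = - \frac{\left(-10912\right) 0}{3} = \left(- \frac{1}{3}\right) 0 = 0$)
$-672697 - z{\left(-1922,1581 \right)} = -672697 - 0 = -672697 + 0 = -672697$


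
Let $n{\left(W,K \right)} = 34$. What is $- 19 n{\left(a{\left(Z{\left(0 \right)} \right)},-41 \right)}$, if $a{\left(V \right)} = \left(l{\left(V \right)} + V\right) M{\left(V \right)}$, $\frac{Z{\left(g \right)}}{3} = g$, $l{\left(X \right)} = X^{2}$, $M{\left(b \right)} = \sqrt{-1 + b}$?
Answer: $-646$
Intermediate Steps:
$Z{\left(g \right)} = 3 g$
$a{\left(V \right)} = \sqrt{-1 + V} \left(V + V^{2}\right)$ ($a{\left(V \right)} = \left(V^{2} + V\right) \sqrt{-1 + V} = \left(V + V^{2}\right) \sqrt{-1 + V} = \sqrt{-1 + V} \left(V + V^{2}\right)$)
$- 19 n{\left(a{\left(Z{\left(0 \right)} \right)},-41 \right)} = \left(-19\right) 34 = -646$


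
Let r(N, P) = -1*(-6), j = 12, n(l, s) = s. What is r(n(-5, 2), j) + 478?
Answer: 484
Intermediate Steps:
r(N, P) = 6
r(n(-5, 2), j) + 478 = 6 + 478 = 484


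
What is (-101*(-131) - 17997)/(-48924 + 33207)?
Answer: 4766/15717 ≈ 0.30324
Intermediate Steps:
(-101*(-131) - 17997)/(-48924 + 33207) = (13231 - 17997)/(-15717) = -4766*(-1/15717) = 4766/15717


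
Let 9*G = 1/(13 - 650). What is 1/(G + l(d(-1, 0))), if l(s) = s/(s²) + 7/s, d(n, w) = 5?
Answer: 28665/45859 ≈ 0.62507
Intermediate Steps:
l(s) = 8/s (l(s) = s/s² + 7/s = 1/s + 7/s = 8/s)
G = -1/5733 (G = 1/(9*(13 - 650)) = (⅑)/(-637) = (⅑)*(-1/637) = -1/5733 ≈ -0.00017443)
1/(G + l(d(-1, 0))) = 1/(-1/5733 + 8/5) = 1/(45859/28665) = 28665/45859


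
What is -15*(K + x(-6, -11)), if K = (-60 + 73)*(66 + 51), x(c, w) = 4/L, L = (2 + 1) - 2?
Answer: -22875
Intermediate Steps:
L = 1 (L = 3 - 2 = 1)
x(c, w) = 4 (x(c, w) = 4/1 = 4*1 = 4)
K = 1521 (K = 13*117 = 1521)
-15*(K + x(-6, -11)) = -15*(1521 + 4) = -15*1525 = -22875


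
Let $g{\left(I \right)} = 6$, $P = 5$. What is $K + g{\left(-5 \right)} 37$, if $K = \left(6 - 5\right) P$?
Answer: $227$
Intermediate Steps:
$K = 5$ ($K = \left(6 - 5\right) 5 = 1 \cdot 5 = 5$)
$K + g{\left(-5 \right)} 37 = 5 + 6 \cdot 37 = 5 + 222 = 227$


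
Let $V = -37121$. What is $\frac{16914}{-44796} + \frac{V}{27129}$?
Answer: $- \frac{353622037}{202545114} \approx -1.7459$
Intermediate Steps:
$\frac{16914}{-44796} + \frac{V}{27129} = \frac{16914}{-44796} - \frac{37121}{27129} = 16914 \left(- \frac{1}{44796}\right) - \frac{37121}{27129} = - \frac{2819}{7466} - \frac{37121}{27129} = - \frac{353622037}{202545114}$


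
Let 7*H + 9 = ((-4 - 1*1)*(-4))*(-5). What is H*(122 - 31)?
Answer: -1417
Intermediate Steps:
H = -109/7 (H = -9/7 + (((-4 - 1*1)*(-4))*(-5))/7 = -9/7 + (((-4 - 1)*(-4))*(-5))/7 = -9/7 + (-5*(-4)*(-5))/7 = -9/7 + (20*(-5))/7 = -9/7 + (⅐)*(-100) = -9/7 - 100/7 = -109/7 ≈ -15.571)
H*(122 - 31) = -109*(122 - 31)/7 = -109/7*91 = -1417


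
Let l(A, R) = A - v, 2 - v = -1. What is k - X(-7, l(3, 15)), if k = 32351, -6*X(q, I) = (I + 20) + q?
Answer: 194119/6 ≈ 32353.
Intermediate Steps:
v = 3 (v = 2 - 1*(-1) = 2 + 1 = 3)
l(A, R) = -3 + A (l(A, R) = A - 1*3 = A - 3 = -3 + A)
X(q, I) = -10/3 - I/6 - q/6 (X(q, I) = -((I + 20) + q)/6 = -((20 + I) + q)/6 = -(20 + I + q)/6 = -10/3 - I/6 - q/6)
k - X(-7, l(3, 15)) = 32351 - (-10/3 - (-3 + 3)/6 - 1/6*(-7)) = 32351 - (-10/3 - 1/6*0 + 7/6) = 32351 - (-10/3 + 0 + 7/6) = 32351 - 1*(-13/6) = 32351 + 13/6 = 194119/6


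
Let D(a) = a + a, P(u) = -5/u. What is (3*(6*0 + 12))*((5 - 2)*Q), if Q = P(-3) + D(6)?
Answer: 1476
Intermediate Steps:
D(a) = 2*a
Q = 41/3 (Q = -5/(-3) + 2*6 = -5*(-⅓) + 12 = 5/3 + 12 = 41/3 ≈ 13.667)
(3*(6*0 + 12))*((5 - 2)*Q) = (3*(6*0 + 12))*((5 - 2)*(41/3)) = (3*(0 + 12))*(3*(41/3)) = (3*12)*41 = 36*41 = 1476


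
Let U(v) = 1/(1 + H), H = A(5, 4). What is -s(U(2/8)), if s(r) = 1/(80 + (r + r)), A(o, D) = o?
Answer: -3/241 ≈ -0.012448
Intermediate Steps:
H = 5
U(v) = ⅙ (U(v) = 1/(1 + 5) = 1/6 = ⅙)
s(r) = 1/(80 + 2*r)
-s(U(2/8)) = -1/(2*(40 + ⅙)) = -1/(2*241/6) = -6/(2*241) = -1*3/241 = -3/241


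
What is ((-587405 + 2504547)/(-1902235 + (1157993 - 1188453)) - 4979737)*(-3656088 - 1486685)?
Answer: 49495665877068983961/1932695 ≈ 2.5610e+13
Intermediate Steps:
((-587405 + 2504547)/(-1902235 + (1157993 - 1188453)) - 4979737)*(-3656088 - 1486685) = (1917142/(-1902235 - 30460) - 4979737)*(-5142773) = (1917142/(-1932695) - 4979737)*(-5142773) = (1917142*(-1/1932695) - 4979737)*(-5142773) = (-1917142/1932695 - 4979737)*(-5142773) = -9624314718357/1932695*(-5142773) = 49495665877068983961/1932695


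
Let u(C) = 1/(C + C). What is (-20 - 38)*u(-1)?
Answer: 29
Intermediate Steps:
u(C) = 1/(2*C)
(-20 - 38)*u(-1) = (-20 - 38)*((1/2)/(-1)) = -29*(-1) = -58*(-1/2) = 29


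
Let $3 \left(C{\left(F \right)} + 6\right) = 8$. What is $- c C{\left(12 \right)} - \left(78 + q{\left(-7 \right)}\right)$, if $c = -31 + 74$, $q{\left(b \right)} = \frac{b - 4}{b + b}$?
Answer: $\frac{2711}{42} \approx 64.548$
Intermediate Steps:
$q{\left(b \right)} = \frac{-4 + b}{2 b}$
$C{\left(F \right)} = - \frac{10}{3}$ ($C{\left(F \right)} = -6 + \frac{1}{3} \cdot 8 = -6 + \frac{8}{3} = - \frac{10}{3}$)
$c = 43$
$- c C{\left(12 \right)} - \left(78 + q{\left(-7 \right)}\right) = \left(-1\right) 43 \left(- \frac{10}{3}\right) - \left(78 + \frac{-4 - 7}{2 \left(-7\right)}\right) = \left(-43\right) \left(- \frac{10}{3}\right) - \left(78 + \frac{1}{2} \left(- \frac{1}{7}\right) \left(-11\right)\right) = \frac{430}{3} - \frac{1103}{14} = \frac{2711}{42}$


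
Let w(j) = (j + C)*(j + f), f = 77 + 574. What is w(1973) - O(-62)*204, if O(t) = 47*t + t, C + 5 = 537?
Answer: 7180224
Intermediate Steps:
C = 532 (C = -5 + 537 = 532)
O(t) = 48*t
f = 651
w(j) = (532 + j)*(651 + j) (w(j) = (j + 532)*(j + 651) = (532 + j)*(651 + j))
w(1973) - O(-62)*204 = (346332 + 1973² + 1183*1973) - 48*(-62)*204 = (346332 + 3892729 + 2334059) - (-2976)*204 = 6573120 - 1*(-607104) = 6573120 + 607104 = 7180224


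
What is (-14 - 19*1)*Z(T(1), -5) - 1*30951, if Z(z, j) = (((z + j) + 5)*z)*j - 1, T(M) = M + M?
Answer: -30258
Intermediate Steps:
T(M) = 2*M
Z(z, j) = -1 + j*z*(5 + j + z) (Z(z, j) = (((j + z) + 5)*z)*j - 1 = ((5 + j + z)*z)*j - 1 = (z*(5 + j + z))*j - 1 = j*z*(5 + j + z) - 1 = -1 + j*z*(5 + j + z))
(-14 - 19*1)*Z(T(1), -5) - 1*30951 = (-14 - 19*1)*(-1 - 5*(2*1)**2 + (2*1)*(-5)**2 + 5*(-5)*(2*1)) - 1*30951 = (-14 - 19)*(-1 - 5*2**2 + 2*25 + 5*(-5)*2) - 30951 = -33*(-1 - 5*4 + 50 - 50) - 30951 = -33*(-1 - 20 + 50 - 50) - 30951 = -33*(-21) - 30951 = 693 - 30951 = -30258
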